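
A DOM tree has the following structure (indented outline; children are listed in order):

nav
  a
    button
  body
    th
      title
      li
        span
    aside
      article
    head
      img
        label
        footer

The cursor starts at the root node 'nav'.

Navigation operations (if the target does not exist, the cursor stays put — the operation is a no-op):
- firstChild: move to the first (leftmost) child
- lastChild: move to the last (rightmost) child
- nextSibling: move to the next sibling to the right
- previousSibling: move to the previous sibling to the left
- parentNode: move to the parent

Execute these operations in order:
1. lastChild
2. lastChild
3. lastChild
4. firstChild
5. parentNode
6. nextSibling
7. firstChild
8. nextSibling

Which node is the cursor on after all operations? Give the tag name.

Answer: footer

Derivation:
After 1 (lastChild): body
After 2 (lastChild): head
After 3 (lastChild): img
After 4 (firstChild): label
After 5 (parentNode): img
After 6 (nextSibling): img (no-op, stayed)
After 7 (firstChild): label
After 8 (nextSibling): footer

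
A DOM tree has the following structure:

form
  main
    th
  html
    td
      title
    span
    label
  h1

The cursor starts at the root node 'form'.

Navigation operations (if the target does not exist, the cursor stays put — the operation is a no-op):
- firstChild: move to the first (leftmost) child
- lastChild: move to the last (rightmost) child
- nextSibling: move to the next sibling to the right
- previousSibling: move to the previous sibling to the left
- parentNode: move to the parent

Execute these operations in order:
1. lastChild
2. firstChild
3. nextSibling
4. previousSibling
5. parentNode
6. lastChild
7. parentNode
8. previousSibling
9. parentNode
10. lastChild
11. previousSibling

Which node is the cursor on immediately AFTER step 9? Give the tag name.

Answer: form

Derivation:
After 1 (lastChild): h1
After 2 (firstChild): h1 (no-op, stayed)
After 3 (nextSibling): h1 (no-op, stayed)
After 4 (previousSibling): html
After 5 (parentNode): form
After 6 (lastChild): h1
After 7 (parentNode): form
After 8 (previousSibling): form (no-op, stayed)
After 9 (parentNode): form (no-op, stayed)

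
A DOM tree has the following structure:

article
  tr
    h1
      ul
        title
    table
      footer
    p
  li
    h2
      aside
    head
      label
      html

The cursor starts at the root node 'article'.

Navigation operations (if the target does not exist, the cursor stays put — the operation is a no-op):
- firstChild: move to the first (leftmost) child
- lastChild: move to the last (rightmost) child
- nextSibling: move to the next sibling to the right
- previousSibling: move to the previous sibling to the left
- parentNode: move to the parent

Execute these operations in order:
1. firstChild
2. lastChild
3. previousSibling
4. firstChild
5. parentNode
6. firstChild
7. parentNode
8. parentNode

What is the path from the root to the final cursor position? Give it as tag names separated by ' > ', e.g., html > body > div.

Answer: article > tr

Derivation:
After 1 (firstChild): tr
After 2 (lastChild): p
After 3 (previousSibling): table
After 4 (firstChild): footer
After 5 (parentNode): table
After 6 (firstChild): footer
After 7 (parentNode): table
After 8 (parentNode): tr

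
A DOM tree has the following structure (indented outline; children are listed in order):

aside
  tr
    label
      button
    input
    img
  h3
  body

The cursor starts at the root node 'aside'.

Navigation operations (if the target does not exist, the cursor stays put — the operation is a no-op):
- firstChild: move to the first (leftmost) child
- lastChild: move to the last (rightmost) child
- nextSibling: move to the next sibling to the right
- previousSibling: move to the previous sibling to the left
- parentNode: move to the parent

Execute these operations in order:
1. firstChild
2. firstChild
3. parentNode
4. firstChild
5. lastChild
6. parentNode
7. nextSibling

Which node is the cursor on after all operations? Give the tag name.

Answer: input

Derivation:
After 1 (firstChild): tr
After 2 (firstChild): label
After 3 (parentNode): tr
After 4 (firstChild): label
After 5 (lastChild): button
After 6 (parentNode): label
After 7 (nextSibling): input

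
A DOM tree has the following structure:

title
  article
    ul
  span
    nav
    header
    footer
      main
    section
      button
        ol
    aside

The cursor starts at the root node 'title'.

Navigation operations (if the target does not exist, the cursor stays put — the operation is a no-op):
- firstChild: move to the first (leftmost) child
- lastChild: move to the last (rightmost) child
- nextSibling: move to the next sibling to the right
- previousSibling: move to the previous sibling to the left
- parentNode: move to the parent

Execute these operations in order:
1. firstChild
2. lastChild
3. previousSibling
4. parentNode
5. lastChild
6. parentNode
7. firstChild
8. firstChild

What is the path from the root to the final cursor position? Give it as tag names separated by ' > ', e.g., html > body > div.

After 1 (firstChild): article
After 2 (lastChild): ul
After 3 (previousSibling): ul (no-op, stayed)
After 4 (parentNode): article
After 5 (lastChild): ul
After 6 (parentNode): article
After 7 (firstChild): ul
After 8 (firstChild): ul (no-op, stayed)

Answer: title > article > ul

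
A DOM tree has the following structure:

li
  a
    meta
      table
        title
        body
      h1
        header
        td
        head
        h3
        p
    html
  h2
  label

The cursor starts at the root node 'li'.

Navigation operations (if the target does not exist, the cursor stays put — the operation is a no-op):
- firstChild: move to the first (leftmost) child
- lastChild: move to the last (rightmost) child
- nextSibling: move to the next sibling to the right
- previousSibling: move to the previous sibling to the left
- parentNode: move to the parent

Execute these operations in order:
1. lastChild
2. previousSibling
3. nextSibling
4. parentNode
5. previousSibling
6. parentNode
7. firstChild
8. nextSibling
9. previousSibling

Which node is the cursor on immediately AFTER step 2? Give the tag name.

Answer: h2

Derivation:
After 1 (lastChild): label
After 2 (previousSibling): h2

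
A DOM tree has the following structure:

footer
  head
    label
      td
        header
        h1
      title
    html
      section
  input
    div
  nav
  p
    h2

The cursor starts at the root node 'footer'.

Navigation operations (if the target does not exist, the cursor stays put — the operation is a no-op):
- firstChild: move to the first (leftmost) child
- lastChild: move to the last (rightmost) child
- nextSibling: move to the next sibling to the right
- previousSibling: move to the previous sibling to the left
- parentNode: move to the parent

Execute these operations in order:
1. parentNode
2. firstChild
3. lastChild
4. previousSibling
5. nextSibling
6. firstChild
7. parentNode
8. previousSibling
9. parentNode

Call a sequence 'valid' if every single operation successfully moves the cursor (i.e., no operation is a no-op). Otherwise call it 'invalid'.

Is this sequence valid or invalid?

After 1 (parentNode): footer (no-op, stayed)
After 2 (firstChild): head
After 3 (lastChild): html
After 4 (previousSibling): label
After 5 (nextSibling): html
After 6 (firstChild): section
After 7 (parentNode): html
After 8 (previousSibling): label
After 9 (parentNode): head

Answer: invalid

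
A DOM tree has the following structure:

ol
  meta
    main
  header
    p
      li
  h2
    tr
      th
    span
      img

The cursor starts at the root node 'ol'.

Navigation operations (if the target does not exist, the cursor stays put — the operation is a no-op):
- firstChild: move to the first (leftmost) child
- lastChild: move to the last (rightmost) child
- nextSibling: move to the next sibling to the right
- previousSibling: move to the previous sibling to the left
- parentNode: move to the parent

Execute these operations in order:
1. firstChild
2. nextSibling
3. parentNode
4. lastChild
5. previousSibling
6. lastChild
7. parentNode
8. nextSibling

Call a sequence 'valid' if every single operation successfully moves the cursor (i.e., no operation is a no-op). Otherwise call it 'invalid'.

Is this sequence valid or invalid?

Answer: valid

Derivation:
After 1 (firstChild): meta
After 2 (nextSibling): header
After 3 (parentNode): ol
After 4 (lastChild): h2
After 5 (previousSibling): header
After 6 (lastChild): p
After 7 (parentNode): header
After 8 (nextSibling): h2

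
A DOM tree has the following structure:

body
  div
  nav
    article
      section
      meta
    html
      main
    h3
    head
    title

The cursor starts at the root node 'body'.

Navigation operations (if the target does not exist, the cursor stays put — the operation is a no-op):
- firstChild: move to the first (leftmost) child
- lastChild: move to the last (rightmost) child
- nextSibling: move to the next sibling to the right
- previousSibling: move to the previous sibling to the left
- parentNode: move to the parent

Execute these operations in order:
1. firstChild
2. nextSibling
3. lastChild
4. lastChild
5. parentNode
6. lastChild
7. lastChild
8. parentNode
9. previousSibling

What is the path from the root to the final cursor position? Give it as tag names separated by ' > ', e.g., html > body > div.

Answer: body > div

Derivation:
After 1 (firstChild): div
After 2 (nextSibling): nav
After 3 (lastChild): title
After 4 (lastChild): title (no-op, stayed)
After 5 (parentNode): nav
After 6 (lastChild): title
After 7 (lastChild): title (no-op, stayed)
After 8 (parentNode): nav
After 9 (previousSibling): div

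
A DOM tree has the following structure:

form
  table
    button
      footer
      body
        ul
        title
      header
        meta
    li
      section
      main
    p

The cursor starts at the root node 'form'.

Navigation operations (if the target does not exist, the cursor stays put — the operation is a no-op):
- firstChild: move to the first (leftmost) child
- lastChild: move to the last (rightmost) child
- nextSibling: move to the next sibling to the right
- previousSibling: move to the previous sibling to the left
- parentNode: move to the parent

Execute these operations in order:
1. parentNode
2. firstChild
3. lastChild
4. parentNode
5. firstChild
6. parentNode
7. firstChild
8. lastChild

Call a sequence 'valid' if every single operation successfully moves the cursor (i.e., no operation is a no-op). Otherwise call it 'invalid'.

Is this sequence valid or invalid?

After 1 (parentNode): form (no-op, stayed)
After 2 (firstChild): table
After 3 (lastChild): p
After 4 (parentNode): table
After 5 (firstChild): button
After 6 (parentNode): table
After 7 (firstChild): button
After 8 (lastChild): header

Answer: invalid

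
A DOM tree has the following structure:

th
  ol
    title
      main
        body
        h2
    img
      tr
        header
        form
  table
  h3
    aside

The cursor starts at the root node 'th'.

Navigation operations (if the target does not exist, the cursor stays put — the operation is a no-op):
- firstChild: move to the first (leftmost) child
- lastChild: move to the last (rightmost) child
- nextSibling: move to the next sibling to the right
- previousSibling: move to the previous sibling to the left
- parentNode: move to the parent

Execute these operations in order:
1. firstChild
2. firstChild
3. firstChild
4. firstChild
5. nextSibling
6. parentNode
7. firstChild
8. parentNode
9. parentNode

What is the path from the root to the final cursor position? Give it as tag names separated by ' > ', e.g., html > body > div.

Answer: th > ol > title

Derivation:
After 1 (firstChild): ol
After 2 (firstChild): title
After 3 (firstChild): main
After 4 (firstChild): body
After 5 (nextSibling): h2
After 6 (parentNode): main
After 7 (firstChild): body
After 8 (parentNode): main
After 9 (parentNode): title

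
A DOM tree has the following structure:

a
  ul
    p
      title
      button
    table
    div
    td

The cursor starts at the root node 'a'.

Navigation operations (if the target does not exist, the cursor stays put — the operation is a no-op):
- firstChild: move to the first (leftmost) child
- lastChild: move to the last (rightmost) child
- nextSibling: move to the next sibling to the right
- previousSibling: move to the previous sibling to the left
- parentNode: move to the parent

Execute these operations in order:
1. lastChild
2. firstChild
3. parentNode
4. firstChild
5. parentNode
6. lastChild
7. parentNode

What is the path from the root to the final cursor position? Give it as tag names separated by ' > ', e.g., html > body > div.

Answer: a > ul

Derivation:
After 1 (lastChild): ul
After 2 (firstChild): p
After 3 (parentNode): ul
After 4 (firstChild): p
After 5 (parentNode): ul
After 6 (lastChild): td
After 7 (parentNode): ul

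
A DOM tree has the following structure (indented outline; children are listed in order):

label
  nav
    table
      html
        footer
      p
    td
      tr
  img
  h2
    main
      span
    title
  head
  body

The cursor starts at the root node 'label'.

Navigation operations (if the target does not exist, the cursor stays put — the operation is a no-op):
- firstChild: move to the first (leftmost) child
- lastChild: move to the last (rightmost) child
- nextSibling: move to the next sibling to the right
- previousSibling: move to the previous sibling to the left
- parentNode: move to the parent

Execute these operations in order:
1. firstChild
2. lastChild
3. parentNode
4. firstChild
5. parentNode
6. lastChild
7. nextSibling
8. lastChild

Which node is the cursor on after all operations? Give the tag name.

Answer: tr

Derivation:
After 1 (firstChild): nav
After 2 (lastChild): td
After 3 (parentNode): nav
After 4 (firstChild): table
After 5 (parentNode): nav
After 6 (lastChild): td
After 7 (nextSibling): td (no-op, stayed)
After 8 (lastChild): tr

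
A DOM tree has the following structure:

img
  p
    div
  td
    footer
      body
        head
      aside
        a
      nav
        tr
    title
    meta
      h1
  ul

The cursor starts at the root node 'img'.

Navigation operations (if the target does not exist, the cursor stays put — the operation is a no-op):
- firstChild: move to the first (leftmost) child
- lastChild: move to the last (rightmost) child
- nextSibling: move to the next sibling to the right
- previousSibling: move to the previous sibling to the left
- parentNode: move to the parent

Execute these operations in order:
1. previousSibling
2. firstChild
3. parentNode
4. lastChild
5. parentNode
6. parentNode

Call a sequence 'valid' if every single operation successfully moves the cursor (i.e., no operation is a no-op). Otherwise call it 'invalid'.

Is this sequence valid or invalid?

After 1 (previousSibling): img (no-op, stayed)
After 2 (firstChild): p
After 3 (parentNode): img
After 4 (lastChild): ul
After 5 (parentNode): img
After 6 (parentNode): img (no-op, stayed)

Answer: invalid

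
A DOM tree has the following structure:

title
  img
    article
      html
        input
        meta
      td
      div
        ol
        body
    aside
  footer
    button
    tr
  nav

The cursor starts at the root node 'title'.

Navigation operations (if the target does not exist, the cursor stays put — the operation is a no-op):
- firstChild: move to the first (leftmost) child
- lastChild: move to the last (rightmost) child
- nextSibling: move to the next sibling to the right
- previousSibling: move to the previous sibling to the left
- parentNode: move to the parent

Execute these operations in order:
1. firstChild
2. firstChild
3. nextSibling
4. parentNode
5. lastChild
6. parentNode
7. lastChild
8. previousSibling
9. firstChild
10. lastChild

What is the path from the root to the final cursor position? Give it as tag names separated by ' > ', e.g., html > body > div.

After 1 (firstChild): img
After 2 (firstChild): article
After 3 (nextSibling): aside
After 4 (parentNode): img
After 5 (lastChild): aside
After 6 (parentNode): img
After 7 (lastChild): aside
After 8 (previousSibling): article
After 9 (firstChild): html
After 10 (lastChild): meta

Answer: title > img > article > html > meta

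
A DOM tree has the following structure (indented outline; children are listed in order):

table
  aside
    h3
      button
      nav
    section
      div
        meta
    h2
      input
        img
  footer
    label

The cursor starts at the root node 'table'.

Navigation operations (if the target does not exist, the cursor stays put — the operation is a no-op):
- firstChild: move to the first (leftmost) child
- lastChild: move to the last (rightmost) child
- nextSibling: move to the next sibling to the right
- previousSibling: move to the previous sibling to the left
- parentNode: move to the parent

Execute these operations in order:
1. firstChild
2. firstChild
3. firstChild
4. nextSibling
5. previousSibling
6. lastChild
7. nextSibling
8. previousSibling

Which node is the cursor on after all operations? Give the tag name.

After 1 (firstChild): aside
After 2 (firstChild): h3
After 3 (firstChild): button
After 4 (nextSibling): nav
After 5 (previousSibling): button
After 6 (lastChild): button (no-op, stayed)
After 7 (nextSibling): nav
After 8 (previousSibling): button

Answer: button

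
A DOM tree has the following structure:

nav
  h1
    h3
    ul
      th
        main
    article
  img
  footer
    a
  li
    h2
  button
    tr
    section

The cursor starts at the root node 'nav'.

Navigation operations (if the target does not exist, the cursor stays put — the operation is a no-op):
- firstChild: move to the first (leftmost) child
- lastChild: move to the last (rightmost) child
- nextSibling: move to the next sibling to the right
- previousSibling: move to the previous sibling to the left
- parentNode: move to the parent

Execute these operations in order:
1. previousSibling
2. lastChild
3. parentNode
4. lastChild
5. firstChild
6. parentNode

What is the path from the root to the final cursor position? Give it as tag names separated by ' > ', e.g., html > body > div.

Answer: nav > button

Derivation:
After 1 (previousSibling): nav (no-op, stayed)
After 2 (lastChild): button
After 3 (parentNode): nav
After 4 (lastChild): button
After 5 (firstChild): tr
After 6 (parentNode): button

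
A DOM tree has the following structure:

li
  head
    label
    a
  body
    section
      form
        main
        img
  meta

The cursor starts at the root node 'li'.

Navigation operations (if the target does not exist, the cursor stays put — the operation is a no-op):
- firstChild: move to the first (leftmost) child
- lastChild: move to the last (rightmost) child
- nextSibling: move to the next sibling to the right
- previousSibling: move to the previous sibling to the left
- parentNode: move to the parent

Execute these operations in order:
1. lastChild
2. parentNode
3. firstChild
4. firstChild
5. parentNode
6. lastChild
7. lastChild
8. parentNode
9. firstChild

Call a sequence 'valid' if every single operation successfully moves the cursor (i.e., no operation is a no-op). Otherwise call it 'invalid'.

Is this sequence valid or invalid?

Answer: invalid

Derivation:
After 1 (lastChild): meta
After 2 (parentNode): li
After 3 (firstChild): head
After 4 (firstChild): label
After 5 (parentNode): head
After 6 (lastChild): a
After 7 (lastChild): a (no-op, stayed)
After 8 (parentNode): head
After 9 (firstChild): label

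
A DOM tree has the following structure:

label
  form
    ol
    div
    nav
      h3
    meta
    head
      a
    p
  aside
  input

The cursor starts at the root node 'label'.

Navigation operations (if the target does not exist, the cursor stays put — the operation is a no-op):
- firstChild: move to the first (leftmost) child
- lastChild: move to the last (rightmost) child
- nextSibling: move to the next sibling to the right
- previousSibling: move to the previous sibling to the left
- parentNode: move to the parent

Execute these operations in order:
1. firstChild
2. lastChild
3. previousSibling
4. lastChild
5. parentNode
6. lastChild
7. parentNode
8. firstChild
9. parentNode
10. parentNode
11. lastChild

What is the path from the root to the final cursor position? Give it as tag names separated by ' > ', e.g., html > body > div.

Answer: label > form > p

Derivation:
After 1 (firstChild): form
After 2 (lastChild): p
After 3 (previousSibling): head
After 4 (lastChild): a
After 5 (parentNode): head
After 6 (lastChild): a
After 7 (parentNode): head
After 8 (firstChild): a
After 9 (parentNode): head
After 10 (parentNode): form
After 11 (lastChild): p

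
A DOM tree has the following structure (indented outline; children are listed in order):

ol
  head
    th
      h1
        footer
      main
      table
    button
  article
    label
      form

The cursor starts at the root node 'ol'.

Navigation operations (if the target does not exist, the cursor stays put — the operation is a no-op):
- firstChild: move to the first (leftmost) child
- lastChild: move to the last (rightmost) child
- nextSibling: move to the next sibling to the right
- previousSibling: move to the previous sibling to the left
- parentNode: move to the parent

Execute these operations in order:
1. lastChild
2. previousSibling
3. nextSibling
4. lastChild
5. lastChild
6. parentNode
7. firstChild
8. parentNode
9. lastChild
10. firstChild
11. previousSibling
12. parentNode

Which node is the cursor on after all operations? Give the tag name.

Answer: label

Derivation:
After 1 (lastChild): article
After 2 (previousSibling): head
After 3 (nextSibling): article
After 4 (lastChild): label
After 5 (lastChild): form
After 6 (parentNode): label
After 7 (firstChild): form
After 8 (parentNode): label
After 9 (lastChild): form
After 10 (firstChild): form (no-op, stayed)
After 11 (previousSibling): form (no-op, stayed)
After 12 (parentNode): label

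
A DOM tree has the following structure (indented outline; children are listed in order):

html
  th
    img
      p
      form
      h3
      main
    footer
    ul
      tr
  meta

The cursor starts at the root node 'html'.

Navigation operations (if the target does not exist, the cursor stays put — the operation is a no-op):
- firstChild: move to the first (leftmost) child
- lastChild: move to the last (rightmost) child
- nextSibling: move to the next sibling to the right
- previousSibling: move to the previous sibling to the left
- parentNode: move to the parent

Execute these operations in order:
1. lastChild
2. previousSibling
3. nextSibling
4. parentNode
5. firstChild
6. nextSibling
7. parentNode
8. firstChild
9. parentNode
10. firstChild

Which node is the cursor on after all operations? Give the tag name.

After 1 (lastChild): meta
After 2 (previousSibling): th
After 3 (nextSibling): meta
After 4 (parentNode): html
After 5 (firstChild): th
After 6 (nextSibling): meta
After 7 (parentNode): html
After 8 (firstChild): th
After 9 (parentNode): html
After 10 (firstChild): th

Answer: th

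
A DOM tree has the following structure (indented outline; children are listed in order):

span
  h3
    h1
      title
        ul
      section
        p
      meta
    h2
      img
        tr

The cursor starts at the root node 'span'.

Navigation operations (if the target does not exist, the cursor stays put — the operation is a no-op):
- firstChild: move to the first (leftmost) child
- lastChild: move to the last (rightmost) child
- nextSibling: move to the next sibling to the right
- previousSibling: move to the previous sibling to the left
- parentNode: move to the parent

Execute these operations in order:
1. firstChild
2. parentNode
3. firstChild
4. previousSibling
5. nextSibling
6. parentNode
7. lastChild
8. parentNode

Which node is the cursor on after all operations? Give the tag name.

After 1 (firstChild): h3
After 2 (parentNode): span
After 3 (firstChild): h3
After 4 (previousSibling): h3 (no-op, stayed)
After 5 (nextSibling): h3 (no-op, stayed)
After 6 (parentNode): span
After 7 (lastChild): h3
After 8 (parentNode): span

Answer: span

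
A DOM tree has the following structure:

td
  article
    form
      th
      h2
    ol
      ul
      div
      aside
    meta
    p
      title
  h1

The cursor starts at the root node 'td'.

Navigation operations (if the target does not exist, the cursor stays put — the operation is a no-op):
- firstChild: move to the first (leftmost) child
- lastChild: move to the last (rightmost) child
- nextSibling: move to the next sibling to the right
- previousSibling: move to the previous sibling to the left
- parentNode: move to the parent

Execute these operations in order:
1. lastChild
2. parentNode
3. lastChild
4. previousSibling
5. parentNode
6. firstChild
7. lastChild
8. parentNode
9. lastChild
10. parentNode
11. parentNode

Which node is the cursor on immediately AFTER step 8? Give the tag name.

Answer: article

Derivation:
After 1 (lastChild): h1
After 2 (parentNode): td
After 3 (lastChild): h1
After 4 (previousSibling): article
After 5 (parentNode): td
After 6 (firstChild): article
After 7 (lastChild): p
After 8 (parentNode): article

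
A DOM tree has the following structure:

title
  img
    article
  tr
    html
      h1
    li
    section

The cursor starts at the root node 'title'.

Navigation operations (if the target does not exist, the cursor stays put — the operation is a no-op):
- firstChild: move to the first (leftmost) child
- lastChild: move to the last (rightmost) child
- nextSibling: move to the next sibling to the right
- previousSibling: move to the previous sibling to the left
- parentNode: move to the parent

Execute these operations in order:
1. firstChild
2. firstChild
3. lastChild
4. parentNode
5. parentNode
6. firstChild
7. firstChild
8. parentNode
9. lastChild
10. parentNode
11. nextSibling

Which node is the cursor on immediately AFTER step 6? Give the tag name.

After 1 (firstChild): img
After 2 (firstChild): article
After 3 (lastChild): article (no-op, stayed)
After 4 (parentNode): img
After 5 (parentNode): title
After 6 (firstChild): img

Answer: img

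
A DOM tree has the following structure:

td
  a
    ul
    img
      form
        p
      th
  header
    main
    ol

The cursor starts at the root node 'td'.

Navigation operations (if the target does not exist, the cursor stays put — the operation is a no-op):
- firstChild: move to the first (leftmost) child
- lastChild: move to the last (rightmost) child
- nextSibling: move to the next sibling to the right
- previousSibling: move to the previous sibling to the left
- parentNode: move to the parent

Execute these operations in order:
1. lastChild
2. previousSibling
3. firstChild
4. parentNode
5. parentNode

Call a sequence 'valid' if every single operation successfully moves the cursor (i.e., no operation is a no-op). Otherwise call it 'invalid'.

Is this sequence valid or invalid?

After 1 (lastChild): header
After 2 (previousSibling): a
After 3 (firstChild): ul
After 4 (parentNode): a
After 5 (parentNode): td

Answer: valid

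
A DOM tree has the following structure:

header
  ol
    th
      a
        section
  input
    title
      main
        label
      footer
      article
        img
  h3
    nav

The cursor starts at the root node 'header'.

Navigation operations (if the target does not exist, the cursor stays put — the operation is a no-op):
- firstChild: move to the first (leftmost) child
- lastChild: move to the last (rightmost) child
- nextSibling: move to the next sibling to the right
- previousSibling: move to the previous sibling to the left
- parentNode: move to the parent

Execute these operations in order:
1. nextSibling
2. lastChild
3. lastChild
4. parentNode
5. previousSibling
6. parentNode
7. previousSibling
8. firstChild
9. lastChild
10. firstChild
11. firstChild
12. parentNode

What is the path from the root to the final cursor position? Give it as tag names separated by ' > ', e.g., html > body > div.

Answer: header > ol > th > a

Derivation:
After 1 (nextSibling): header (no-op, stayed)
After 2 (lastChild): h3
After 3 (lastChild): nav
After 4 (parentNode): h3
After 5 (previousSibling): input
After 6 (parentNode): header
After 7 (previousSibling): header (no-op, stayed)
After 8 (firstChild): ol
After 9 (lastChild): th
After 10 (firstChild): a
After 11 (firstChild): section
After 12 (parentNode): a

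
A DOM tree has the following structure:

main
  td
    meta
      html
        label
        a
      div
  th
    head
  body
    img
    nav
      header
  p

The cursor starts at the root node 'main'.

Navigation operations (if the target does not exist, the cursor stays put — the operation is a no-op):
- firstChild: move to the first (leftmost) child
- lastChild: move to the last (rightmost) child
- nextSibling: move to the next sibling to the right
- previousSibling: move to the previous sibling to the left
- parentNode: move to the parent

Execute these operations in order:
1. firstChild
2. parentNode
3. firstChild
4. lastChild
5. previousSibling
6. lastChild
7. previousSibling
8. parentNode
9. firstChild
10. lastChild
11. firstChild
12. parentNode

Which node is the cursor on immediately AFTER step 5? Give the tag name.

Answer: meta

Derivation:
After 1 (firstChild): td
After 2 (parentNode): main
After 3 (firstChild): td
After 4 (lastChild): meta
After 5 (previousSibling): meta (no-op, stayed)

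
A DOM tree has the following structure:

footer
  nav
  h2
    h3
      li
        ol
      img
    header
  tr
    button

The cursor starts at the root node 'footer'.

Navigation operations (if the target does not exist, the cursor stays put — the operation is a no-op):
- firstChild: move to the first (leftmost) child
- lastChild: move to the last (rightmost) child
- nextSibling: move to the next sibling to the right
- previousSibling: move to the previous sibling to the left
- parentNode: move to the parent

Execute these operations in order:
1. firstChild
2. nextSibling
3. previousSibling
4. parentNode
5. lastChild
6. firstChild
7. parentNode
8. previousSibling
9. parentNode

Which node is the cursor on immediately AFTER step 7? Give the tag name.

Answer: tr

Derivation:
After 1 (firstChild): nav
After 2 (nextSibling): h2
After 3 (previousSibling): nav
After 4 (parentNode): footer
After 5 (lastChild): tr
After 6 (firstChild): button
After 7 (parentNode): tr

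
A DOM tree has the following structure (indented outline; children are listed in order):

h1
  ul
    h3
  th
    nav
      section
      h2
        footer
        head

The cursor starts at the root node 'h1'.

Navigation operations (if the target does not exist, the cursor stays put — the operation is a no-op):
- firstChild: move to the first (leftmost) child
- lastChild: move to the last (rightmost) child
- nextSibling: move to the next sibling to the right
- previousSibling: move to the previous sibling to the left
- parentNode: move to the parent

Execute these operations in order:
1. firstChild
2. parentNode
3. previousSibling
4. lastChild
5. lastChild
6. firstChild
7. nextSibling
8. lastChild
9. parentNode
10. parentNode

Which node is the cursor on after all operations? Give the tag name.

Answer: nav

Derivation:
After 1 (firstChild): ul
After 2 (parentNode): h1
After 3 (previousSibling): h1 (no-op, stayed)
After 4 (lastChild): th
After 5 (lastChild): nav
After 6 (firstChild): section
After 7 (nextSibling): h2
After 8 (lastChild): head
After 9 (parentNode): h2
After 10 (parentNode): nav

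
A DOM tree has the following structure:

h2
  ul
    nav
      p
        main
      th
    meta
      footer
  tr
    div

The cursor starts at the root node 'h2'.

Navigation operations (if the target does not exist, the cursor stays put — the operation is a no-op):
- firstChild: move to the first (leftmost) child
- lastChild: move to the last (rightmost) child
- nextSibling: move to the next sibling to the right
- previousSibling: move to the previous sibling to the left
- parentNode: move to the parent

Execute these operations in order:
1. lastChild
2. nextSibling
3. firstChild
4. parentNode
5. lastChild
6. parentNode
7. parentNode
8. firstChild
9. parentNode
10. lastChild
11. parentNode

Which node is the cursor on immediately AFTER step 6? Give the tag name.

Answer: tr

Derivation:
After 1 (lastChild): tr
After 2 (nextSibling): tr (no-op, stayed)
After 3 (firstChild): div
After 4 (parentNode): tr
After 5 (lastChild): div
After 6 (parentNode): tr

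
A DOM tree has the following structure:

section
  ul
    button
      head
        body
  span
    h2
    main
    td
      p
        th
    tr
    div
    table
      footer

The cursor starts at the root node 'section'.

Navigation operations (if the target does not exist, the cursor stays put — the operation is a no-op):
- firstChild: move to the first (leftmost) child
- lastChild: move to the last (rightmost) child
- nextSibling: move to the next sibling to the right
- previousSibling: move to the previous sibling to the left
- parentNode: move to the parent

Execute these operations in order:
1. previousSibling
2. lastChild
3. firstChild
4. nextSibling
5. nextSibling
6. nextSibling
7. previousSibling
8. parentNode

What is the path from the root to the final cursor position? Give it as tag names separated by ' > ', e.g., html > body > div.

Answer: section > span

Derivation:
After 1 (previousSibling): section (no-op, stayed)
After 2 (lastChild): span
After 3 (firstChild): h2
After 4 (nextSibling): main
After 5 (nextSibling): td
After 6 (nextSibling): tr
After 7 (previousSibling): td
After 8 (parentNode): span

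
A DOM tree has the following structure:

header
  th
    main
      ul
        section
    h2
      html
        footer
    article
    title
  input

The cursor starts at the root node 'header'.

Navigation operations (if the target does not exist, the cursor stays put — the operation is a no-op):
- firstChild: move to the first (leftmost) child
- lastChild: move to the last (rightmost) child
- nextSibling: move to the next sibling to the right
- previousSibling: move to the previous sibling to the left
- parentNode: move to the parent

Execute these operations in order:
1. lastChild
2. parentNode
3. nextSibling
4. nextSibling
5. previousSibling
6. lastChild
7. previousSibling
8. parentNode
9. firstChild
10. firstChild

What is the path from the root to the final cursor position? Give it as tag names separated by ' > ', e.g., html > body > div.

After 1 (lastChild): input
After 2 (parentNode): header
After 3 (nextSibling): header (no-op, stayed)
After 4 (nextSibling): header (no-op, stayed)
After 5 (previousSibling): header (no-op, stayed)
After 6 (lastChild): input
After 7 (previousSibling): th
After 8 (parentNode): header
After 9 (firstChild): th
After 10 (firstChild): main

Answer: header > th > main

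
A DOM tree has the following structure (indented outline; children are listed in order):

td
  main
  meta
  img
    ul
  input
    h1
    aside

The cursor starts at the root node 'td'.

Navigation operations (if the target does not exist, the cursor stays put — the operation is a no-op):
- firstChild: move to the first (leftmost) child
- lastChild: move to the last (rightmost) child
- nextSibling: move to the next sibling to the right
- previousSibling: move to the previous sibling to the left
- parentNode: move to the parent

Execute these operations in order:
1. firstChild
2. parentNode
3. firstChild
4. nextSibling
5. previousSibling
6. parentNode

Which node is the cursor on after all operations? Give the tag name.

Answer: td

Derivation:
After 1 (firstChild): main
After 2 (parentNode): td
After 3 (firstChild): main
After 4 (nextSibling): meta
After 5 (previousSibling): main
After 6 (parentNode): td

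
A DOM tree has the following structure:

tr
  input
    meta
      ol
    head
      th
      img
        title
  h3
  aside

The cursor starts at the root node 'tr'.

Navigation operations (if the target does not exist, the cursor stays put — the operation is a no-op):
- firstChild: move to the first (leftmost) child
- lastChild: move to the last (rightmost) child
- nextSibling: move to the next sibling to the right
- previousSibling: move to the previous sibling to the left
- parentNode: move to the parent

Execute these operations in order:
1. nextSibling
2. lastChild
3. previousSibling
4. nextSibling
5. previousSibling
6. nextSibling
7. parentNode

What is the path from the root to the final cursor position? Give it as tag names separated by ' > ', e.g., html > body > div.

After 1 (nextSibling): tr (no-op, stayed)
After 2 (lastChild): aside
After 3 (previousSibling): h3
After 4 (nextSibling): aside
After 5 (previousSibling): h3
After 6 (nextSibling): aside
After 7 (parentNode): tr

Answer: tr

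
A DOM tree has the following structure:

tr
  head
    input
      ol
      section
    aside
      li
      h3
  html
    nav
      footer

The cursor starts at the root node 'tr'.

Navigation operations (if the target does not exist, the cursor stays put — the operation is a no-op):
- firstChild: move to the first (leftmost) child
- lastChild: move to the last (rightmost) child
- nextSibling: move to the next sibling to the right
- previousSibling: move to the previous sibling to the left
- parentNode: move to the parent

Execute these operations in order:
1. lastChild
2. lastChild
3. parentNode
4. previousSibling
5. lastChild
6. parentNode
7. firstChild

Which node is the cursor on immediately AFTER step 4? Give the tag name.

After 1 (lastChild): html
After 2 (lastChild): nav
After 3 (parentNode): html
After 4 (previousSibling): head

Answer: head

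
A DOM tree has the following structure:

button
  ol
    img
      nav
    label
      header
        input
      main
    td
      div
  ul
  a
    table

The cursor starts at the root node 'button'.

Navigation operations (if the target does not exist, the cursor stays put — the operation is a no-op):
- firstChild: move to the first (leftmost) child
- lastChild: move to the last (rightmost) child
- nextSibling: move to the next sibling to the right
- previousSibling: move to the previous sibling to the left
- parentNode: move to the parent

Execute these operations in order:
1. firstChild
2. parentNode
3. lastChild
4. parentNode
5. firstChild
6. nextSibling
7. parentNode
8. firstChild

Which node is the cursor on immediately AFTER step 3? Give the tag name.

After 1 (firstChild): ol
After 2 (parentNode): button
After 3 (lastChild): a

Answer: a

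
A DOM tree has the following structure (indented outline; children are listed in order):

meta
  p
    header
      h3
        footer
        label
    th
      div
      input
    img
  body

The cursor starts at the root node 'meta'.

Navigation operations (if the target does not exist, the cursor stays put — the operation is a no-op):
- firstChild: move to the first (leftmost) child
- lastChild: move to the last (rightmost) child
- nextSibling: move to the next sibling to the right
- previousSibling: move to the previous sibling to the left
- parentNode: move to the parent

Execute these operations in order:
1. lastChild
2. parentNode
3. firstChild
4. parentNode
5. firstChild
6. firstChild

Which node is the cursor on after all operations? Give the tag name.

After 1 (lastChild): body
After 2 (parentNode): meta
After 3 (firstChild): p
After 4 (parentNode): meta
After 5 (firstChild): p
After 6 (firstChild): header

Answer: header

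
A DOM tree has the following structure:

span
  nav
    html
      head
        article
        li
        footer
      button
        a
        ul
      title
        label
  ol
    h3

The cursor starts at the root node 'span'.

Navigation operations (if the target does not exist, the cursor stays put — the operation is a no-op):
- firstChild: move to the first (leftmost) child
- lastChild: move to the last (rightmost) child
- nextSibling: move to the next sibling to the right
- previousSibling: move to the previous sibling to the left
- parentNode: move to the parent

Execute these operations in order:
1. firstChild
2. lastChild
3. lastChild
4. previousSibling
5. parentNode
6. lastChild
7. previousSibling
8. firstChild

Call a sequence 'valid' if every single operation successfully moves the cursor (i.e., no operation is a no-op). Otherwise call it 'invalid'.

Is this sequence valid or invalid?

Answer: valid

Derivation:
After 1 (firstChild): nav
After 2 (lastChild): html
After 3 (lastChild): title
After 4 (previousSibling): button
After 5 (parentNode): html
After 6 (lastChild): title
After 7 (previousSibling): button
After 8 (firstChild): a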